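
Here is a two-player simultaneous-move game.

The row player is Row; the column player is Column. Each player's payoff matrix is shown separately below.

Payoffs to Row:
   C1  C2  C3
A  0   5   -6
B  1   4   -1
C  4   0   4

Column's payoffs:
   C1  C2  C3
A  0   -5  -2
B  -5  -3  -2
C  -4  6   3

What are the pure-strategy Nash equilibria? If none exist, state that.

No pure-strategy Nash equilibrium.

Row against C1: payoffs 0, 1, 4 → best response C.
Row against C2: payoffs 5, 4, 0 → best response A.
Row against C3: payoffs -6, -1, 4 → best response C.
Column against A: payoffs 0, -5, -2 → best response C1.
Column against B: payoffs -5, -3, -2 → best response C3.
Column against C: payoffs -4, 6, 3 → best response C2.
No profile is a mutual best response for all players.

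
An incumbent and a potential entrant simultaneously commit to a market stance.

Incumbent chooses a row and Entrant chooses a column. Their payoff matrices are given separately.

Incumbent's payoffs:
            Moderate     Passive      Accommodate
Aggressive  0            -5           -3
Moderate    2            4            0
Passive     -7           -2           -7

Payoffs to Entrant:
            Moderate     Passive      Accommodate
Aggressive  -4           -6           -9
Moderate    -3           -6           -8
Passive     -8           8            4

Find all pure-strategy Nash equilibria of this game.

The unique pure-strategy Nash equilibrium is (Moderate, Moderate).

(Aggressive, Moderate): Incumbent can switch to Moderate (0 → 2). Not NE.
(Aggressive, Passive): Incumbent can switch to Moderate (-5 → 4). Not NE.
(Aggressive, Accommodate): Incumbent can switch to Moderate (-3 → 0). Not NE.
(Moderate, Moderate): Incumbent gets 2, best alternative 0; Entrant gets -3, best alternative -6. No profitable deviation — NE.
(Moderate, Passive): Entrant can switch to Moderate (-6 → -3). Not NE.
(Moderate, Accommodate): Entrant can switch to Moderate (-8 → -3). Not NE.
(Passive, Moderate): Incumbent can switch to Aggressive (-7 → 0). Not NE.
(Passive, Passive): Incumbent can switch to Moderate (-2 → 4). Not NE.
(Passive, Accommodate): Incumbent can switch to Aggressive (-7 → -3). Not NE.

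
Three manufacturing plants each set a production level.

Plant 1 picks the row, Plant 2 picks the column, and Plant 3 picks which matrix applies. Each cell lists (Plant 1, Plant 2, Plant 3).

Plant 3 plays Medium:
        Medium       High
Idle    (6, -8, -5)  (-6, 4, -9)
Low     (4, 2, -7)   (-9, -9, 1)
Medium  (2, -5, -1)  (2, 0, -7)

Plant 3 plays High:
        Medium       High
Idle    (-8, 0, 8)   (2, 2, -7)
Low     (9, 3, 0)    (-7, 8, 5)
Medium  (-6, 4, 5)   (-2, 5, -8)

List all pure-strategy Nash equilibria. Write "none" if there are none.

(Idle, Medium, Medium): Plant 2 can switch to High (-8 → 4). Not NE.
(Idle, Medium, High): Plant 1 can switch to Low (-8 → 9). Not NE.
(Idle, High, Medium): Plant 1 can switch to Medium (-6 → 2). Not NE.
(Idle, High, High): Plant 1 gets 2, best alternative -2; Plant 2 gets 2, best alternative 0; Plant 3 gets -7, best alternative -9. No profitable deviation — NE.
(Low, Medium, Medium): Plant 1 can switch to Idle (4 → 6). Not NE.
(Low, Medium, High): Plant 2 can switch to High (3 → 8). Not NE.
(Low, High, Medium): Plant 1 can switch to Idle (-9 → -6). Not NE.
(Low, High, High): Plant 1 can switch to Idle (-7 → 2). Not NE.
(Medium, Medium, Medium): Plant 1 can switch to Idle (2 → 6). Not NE.
(Medium, Medium, High): Plant 1 can switch to Low (-6 → 9). Not NE.
(Medium, High, Medium): Plant 1 gets 2, best alternative -6; Plant 2 gets 0, best alternative -5; Plant 3 gets -7, best alternative -8. No profitable deviation — NE.
(Medium, High, High): Plant 1 can switch to Idle (-2 → 2). Not NE.

Pure-strategy Nash equilibria: (Idle, High, High); (Medium, High, Medium)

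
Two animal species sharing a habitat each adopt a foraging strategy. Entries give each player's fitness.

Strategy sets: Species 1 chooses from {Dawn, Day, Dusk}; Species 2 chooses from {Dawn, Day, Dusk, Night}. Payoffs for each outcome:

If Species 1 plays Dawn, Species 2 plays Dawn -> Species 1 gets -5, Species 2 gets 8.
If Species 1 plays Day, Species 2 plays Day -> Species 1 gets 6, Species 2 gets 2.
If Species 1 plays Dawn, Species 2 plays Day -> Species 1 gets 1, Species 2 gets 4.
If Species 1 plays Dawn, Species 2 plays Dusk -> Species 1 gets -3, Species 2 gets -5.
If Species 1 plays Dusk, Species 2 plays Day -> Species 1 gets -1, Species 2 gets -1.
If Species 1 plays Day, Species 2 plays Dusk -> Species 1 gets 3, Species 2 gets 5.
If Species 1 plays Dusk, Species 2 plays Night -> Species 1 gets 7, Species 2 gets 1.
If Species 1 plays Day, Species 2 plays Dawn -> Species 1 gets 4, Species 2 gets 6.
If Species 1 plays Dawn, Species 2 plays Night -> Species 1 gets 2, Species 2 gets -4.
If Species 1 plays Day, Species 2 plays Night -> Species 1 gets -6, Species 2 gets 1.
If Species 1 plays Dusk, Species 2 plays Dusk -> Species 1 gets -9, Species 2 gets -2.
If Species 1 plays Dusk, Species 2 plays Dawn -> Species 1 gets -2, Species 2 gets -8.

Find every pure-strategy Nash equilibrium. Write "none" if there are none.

Pure-strategy Nash equilibria: (Day, Dawn); (Dusk, Night)

Species 1 against Dawn: payoffs -5, 4, -2 → best response Day.
Species 1 against Day: payoffs 1, 6, -1 → best response Day.
Species 1 against Dusk: payoffs -3, 3, -9 → best response Day.
Species 1 against Night: payoffs 2, -6, 7 → best response Dusk.
Species 2 against Dawn: payoffs 8, 4, -5, -4 → best response Dawn.
Species 2 against Day: payoffs 6, 2, 5, 1 → best response Dawn.
Species 2 against Dusk: payoffs -8, -1, -2, 1 → best response Night.
Mutual best responses: (Day, Dawn); (Dusk, Night).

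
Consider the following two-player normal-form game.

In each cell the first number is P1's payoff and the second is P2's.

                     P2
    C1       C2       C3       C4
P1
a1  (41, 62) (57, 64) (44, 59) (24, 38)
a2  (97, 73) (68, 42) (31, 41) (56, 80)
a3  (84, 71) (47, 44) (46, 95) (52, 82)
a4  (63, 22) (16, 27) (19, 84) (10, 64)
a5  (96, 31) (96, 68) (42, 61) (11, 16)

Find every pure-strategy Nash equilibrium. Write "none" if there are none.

Pure-strategy Nash equilibria: (a2, C4) and (a3, C3) and (a5, C2)

For each strategy profile, look for a profitable unilateral deviation.
(a1, C1): P1 can switch to a2 (41 → 97). Not NE.
(a1, C2): P1 can switch to a2 (57 → 68). Not NE.
(a1, C3): P1 can switch to a3 (44 → 46). Not NE.
(a1, C4): P1 can switch to a2 (24 → 56). Not NE.
(a2, C1): P2 can switch to C4 (73 → 80). Not NE.
(a2, C2): P1 can switch to a5 (68 → 96). Not NE.
(a2, C3): P1 can switch to a1 (31 → 44). Not NE.
(a2, C4): P1 gets 56, best alternative 52; P2 gets 80, best alternative 73. No profitable deviation — NE.
(a3, C1): P1 can switch to a2 (84 → 97). Not NE.
(a3, C2): P1 can switch to a1 (47 → 57). Not NE.
(a3, C3): P1 gets 46, best alternative 44; P2 gets 95, best alternative 82. No profitable deviation — NE.
(a3, C4): P1 can switch to a2 (52 → 56). Not NE.
(a4, C1): P1 can switch to a2 (63 → 97). Not NE.
(a4, C2): P1 can switch to a1 (16 → 57). Not NE.
(a5, C2): P1 gets 96, best alternative 68; P2 gets 68, best alternative 61. No profitable deviation — NE.
(The remaining 5 profiles each have a profitable deviation by the same check.)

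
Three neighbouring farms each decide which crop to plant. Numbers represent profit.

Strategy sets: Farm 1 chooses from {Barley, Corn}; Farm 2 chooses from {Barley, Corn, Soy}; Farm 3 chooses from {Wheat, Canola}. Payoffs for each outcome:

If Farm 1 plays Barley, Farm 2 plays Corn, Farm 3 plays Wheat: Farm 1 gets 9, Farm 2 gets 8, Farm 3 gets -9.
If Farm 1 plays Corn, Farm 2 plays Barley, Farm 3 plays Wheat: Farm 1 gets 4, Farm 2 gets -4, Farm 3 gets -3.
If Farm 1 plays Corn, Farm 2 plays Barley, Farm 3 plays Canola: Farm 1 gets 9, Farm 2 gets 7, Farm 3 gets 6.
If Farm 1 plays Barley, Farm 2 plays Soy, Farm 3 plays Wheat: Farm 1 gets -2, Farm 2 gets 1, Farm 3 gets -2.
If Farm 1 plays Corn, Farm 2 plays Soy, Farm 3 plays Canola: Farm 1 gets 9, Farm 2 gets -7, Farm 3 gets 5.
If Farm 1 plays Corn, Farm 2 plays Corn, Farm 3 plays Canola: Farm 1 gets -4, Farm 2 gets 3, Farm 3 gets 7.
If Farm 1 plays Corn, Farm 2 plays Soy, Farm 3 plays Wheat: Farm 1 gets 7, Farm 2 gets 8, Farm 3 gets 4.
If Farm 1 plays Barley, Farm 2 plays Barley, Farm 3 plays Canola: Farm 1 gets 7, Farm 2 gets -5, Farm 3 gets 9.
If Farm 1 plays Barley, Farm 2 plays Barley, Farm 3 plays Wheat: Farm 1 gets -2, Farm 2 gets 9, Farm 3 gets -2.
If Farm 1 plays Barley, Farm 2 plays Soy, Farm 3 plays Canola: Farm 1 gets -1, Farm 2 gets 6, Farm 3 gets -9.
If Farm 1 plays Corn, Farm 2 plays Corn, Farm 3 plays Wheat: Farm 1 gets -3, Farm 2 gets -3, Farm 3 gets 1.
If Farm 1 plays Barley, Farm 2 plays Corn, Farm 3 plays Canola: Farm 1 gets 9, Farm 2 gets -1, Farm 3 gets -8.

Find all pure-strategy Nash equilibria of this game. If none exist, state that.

Farm 1 against (Barley, Wheat): payoffs -2, 4 → best response Corn.
Farm 1 against (Barley, Canola): payoffs 7, 9 → best response Corn.
Farm 1 against (Corn, Wheat): payoffs 9, -3 → best response Barley.
Farm 1 against (Corn, Canola): payoffs 9, -4 → best response Barley.
Farm 1 against (Soy, Wheat): payoffs -2, 7 → best response Corn.
Farm 1 against (Soy, Canola): payoffs -1, 9 → best response Corn.
Farm 2 against (Barley, Wheat): payoffs 9, 8, 1 → best response Barley.
Farm 2 against (Barley, Canola): payoffs -5, -1, 6 → best response Soy.
Farm 2 against (Corn, Wheat): payoffs -4, -3, 8 → best response Soy.
Farm 2 against (Corn, Canola): payoffs 7, 3, -7 → best response Barley.
Farm 3 against (Barley, Barley): payoffs -2, 9 → best response Canola.
Farm 3 against (Barley, Corn): payoffs -9, -8 → best response Canola.
Farm 3 against (Barley, Soy): payoffs -2, -9 → best response Wheat.
Farm 3 against (Corn, Barley): payoffs -3, 6 → best response Canola.
Farm 3 against (Corn, Corn): payoffs 1, 7 → best response Canola.
Farm 3 against (Corn, Soy): payoffs 4, 5 → best response Canola.
Mutual best responses: (Corn, Barley, Canola).

(Corn, Barley, Canola)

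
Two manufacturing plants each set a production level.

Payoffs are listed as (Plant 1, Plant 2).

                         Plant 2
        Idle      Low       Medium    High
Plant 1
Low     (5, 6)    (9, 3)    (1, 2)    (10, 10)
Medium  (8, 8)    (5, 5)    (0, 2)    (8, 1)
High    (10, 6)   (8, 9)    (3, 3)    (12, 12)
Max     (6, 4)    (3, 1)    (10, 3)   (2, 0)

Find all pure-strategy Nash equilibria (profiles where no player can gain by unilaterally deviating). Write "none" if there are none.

Plant 1 against Idle: payoffs 5, 8, 10, 6 → best response High.
Plant 1 against Low: payoffs 9, 5, 8, 3 → best response Low.
Plant 1 against Medium: payoffs 1, 0, 3, 10 → best response Max.
Plant 1 against High: payoffs 10, 8, 12, 2 → best response High.
Plant 2 against Low: payoffs 6, 3, 2, 10 → best response High.
Plant 2 against Medium: payoffs 8, 5, 2, 1 → best response Idle.
Plant 2 against High: payoffs 6, 9, 3, 12 → best response High.
Plant 2 against Max: payoffs 4, 1, 3, 0 → best response Idle.
Mutual best responses: (High, High).

(High, High)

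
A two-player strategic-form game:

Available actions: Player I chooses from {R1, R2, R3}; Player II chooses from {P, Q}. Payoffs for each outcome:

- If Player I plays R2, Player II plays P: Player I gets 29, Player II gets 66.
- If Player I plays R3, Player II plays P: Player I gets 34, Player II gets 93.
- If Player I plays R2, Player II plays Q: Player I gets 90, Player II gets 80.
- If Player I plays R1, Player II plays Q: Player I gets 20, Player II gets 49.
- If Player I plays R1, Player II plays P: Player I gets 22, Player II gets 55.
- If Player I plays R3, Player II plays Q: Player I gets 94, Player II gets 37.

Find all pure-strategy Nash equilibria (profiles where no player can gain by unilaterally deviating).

The unique pure-strategy Nash equilibrium is (R3, P).

For each player, find the best response to each opponent profile; mutual best responses are the pure NE.
Player I against P: payoffs 22, 29, 34 → best response R3.
Player I against Q: payoffs 20, 90, 94 → best response R3.
Player II against R1: payoffs 55, 49 → best response P.
Player II against R2: payoffs 66, 80 → best response Q.
Player II against R3: payoffs 93, 37 → best response P.
Mutual best responses: (R3, P).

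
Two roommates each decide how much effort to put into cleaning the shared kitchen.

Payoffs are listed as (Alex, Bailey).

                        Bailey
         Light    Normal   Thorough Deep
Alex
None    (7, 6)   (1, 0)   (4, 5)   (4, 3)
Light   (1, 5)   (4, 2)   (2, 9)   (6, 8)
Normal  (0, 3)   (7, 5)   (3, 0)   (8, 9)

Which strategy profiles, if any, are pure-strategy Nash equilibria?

(None, Light) and (Normal, Deep)

Alex against Light: payoffs 7, 1, 0 → best response None.
Alex against Normal: payoffs 1, 4, 7 → best response Normal.
Alex against Thorough: payoffs 4, 2, 3 → best response None.
Alex against Deep: payoffs 4, 6, 8 → best response Normal.
Bailey against None: payoffs 6, 0, 5, 3 → best response Light.
Bailey against Light: payoffs 5, 2, 9, 8 → best response Thorough.
Bailey against Normal: payoffs 3, 5, 0, 9 → best response Deep.
Mutual best responses: (None, Light); (Normal, Deep).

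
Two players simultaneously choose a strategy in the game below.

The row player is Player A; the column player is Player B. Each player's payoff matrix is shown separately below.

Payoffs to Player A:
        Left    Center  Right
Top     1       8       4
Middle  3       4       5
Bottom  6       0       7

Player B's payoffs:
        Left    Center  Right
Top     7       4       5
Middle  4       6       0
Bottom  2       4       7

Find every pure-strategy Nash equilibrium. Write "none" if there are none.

(Bottom, Right)

Player A against Left: payoffs 1, 3, 6 → best response Bottom.
Player A against Center: payoffs 8, 4, 0 → best response Top.
Player A against Right: payoffs 4, 5, 7 → best response Bottom.
Player B against Top: payoffs 7, 4, 5 → best response Left.
Player B against Middle: payoffs 4, 6, 0 → best response Center.
Player B against Bottom: payoffs 2, 4, 7 → best response Right.
Mutual best responses: (Bottom, Right).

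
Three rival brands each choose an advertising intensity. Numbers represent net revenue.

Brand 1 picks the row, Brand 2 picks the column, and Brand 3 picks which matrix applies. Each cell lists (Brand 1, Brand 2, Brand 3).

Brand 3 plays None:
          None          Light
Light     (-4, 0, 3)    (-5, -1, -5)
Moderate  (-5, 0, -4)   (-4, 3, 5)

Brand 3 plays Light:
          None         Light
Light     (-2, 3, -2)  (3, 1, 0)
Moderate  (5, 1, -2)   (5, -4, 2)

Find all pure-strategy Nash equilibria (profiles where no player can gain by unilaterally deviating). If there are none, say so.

For each strategy profile, look for a profitable unilateral deviation.
(Light, None, None): Brand 1 gets -4, best alternative -5; Brand 2 gets 0, best alternative -1; Brand 3 gets 3, best alternative -2. No profitable deviation — NE.
(Light, None, Light): Brand 1 can switch to Moderate (-2 → 5). Not NE.
(Light, Light, None): Brand 1 can switch to Moderate (-5 → -4). Not NE.
(Light, Light, Light): Brand 1 can switch to Moderate (3 → 5). Not NE.
(Moderate, None, None): Brand 1 can switch to Light (-5 → -4). Not NE.
(Moderate, None, Light): Brand 1 gets 5, best alternative -2; Brand 2 gets 1, best alternative -4; Brand 3 gets -2, best alternative -4. No profitable deviation — NE.
(Moderate, Light, None): Brand 1 gets -4, best alternative -5; Brand 2 gets 3, best alternative 0; Brand 3 gets 5, best alternative 2. No profitable deviation — NE.
(Moderate, Light, Light): Brand 2 can switch to None (-4 → 1). Not NE.

(Light, None, None); (Moderate, None, Light); (Moderate, Light, None)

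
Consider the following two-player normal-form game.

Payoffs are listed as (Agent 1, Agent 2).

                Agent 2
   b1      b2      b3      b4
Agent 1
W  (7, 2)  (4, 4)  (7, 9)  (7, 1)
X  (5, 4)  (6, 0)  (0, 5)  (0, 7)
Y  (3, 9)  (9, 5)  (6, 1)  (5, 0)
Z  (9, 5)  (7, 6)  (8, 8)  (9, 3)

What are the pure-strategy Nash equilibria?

Agent 1 against b1: payoffs 7, 5, 3, 9 → best response Z.
Agent 1 against b2: payoffs 4, 6, 9, 7 → best response Y.
Agent 1 against b3: payoffs 7, 0, 6, 8 → best response Z.
Agent 1 against b4: payoffs 7, 0, 5, 9 → best response Z.
Agent 2 against W: payoffs 2, 4, 9, 1 → best response b3.
Agent 2 against X: payoffs 4, 0, 5, 7 → best response b4.
Agent 2 against Y: payoffs 9, 5, 1, 0 → best response b1.
Agent 2 against Z: payoffs 5, 6, 8, 3 → best response b3.
Mutual best responses: (Z, b3).

The unique pure-strategy Nash equilibrium is (Z, b3).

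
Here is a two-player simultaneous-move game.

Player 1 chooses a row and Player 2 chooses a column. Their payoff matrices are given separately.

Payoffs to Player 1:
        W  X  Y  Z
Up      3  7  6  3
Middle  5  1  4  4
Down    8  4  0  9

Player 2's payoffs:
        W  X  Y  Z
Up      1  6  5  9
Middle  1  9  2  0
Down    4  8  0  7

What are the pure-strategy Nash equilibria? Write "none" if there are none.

none

(Up, W): Player 1 can switch to Middle (3 → 5). Not NE.
(Up, X): Player 2 can switch to Z (6 → 9). Not NE.
(Up, Y): Player 2 can switch to X (5 → 6). Not NE.
(Up, Z): Player 1 can switch to Middle (3 → 4). Not NE.
(Middle, W): Player 1 can switch to Down (5 → 8). Not NE.
(Middle, X): Player 1 can switch to Up (1 → 7). Not NE.
(The remaining 6 profiles each have a profitable deviation by the same check.)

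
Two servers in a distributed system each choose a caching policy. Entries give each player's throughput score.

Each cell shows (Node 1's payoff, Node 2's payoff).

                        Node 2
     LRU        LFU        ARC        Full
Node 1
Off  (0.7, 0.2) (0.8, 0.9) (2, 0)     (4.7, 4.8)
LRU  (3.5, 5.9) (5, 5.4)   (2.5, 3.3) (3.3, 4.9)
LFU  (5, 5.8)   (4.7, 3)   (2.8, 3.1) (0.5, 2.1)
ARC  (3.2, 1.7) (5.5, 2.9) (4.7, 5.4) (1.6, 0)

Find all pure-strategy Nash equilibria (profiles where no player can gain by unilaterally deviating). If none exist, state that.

The pure Nash equilibria are (Off, Full), (LFU, LRU), (ARC, ARC).

Node 1 against LRU: payoffs 0.7, 3.5, 5, 3.2 → best response LFU.
Node 1 against LFU: payoffs 0.8, 5, 4.7, 5.5 → best response ARC.
Node 1 against ARC: payoffs 2, 2.5, 2.8, 4.7 → best response ARC.
Node 1 against Full: payoffs 4.7, 3.3, 0.5, 1.6 → best response Off.
Node 2 against Off: payoffs 0.2, 0.9, 0, 4.8 → best response Full.
Node 2 against LRU: payoffs 5.9, 5.4, 3.3, 4.9 → best response LRU.
Node 2 against LFU: payoffs 5.8, 3, 3.1, 2.1 → best response LRU.
Node 2 against ARC: payoffs 1.7, 2.9, 5.4, 0 → best response ARC.
Mutual best responses: (Off, Full); (LFU, LRU); (ARC, ARC).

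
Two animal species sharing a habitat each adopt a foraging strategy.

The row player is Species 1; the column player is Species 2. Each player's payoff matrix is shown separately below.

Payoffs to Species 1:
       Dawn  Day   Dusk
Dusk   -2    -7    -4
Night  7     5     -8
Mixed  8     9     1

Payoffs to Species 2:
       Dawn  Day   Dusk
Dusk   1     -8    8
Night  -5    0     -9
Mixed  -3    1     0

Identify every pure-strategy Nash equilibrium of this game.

Pure NE: (Mixed, Day)

Check each profile: it is a Nash equilibrium iff no player can strictly gain by switching unilaterally.
(Dusk, Dawn): Species 1 can switch to Night (-2 → 7). Not NE.
(Dusk, Day): Species 1 can switch to Night (-7 → 5). Not NE.
(Dusk, Dusk): Species 1 can switch to Mixed (-4 → 1). Not NE.
(Night, Dawn): Species 1 can switch to Mixed (7 → 8). Not NE.
(Night, Day): Species 1 can switch to Mixed (5 → 9). Not NE.
(Night, Dusk): Species 1 can switch to Dusk (-8 → -4). Not NE.
(Mixed, Dawn): Species 2 can switch to Day (-3 → 1). Not NE.
(Mixed, Day): Species 1 gets 9, best alternative 5; Species 2 gets 1, best alternative 0. No profitable deviation — NE.
(Mixed, Dusk): Species 2 can switch to Day (0 → 1). Not NE.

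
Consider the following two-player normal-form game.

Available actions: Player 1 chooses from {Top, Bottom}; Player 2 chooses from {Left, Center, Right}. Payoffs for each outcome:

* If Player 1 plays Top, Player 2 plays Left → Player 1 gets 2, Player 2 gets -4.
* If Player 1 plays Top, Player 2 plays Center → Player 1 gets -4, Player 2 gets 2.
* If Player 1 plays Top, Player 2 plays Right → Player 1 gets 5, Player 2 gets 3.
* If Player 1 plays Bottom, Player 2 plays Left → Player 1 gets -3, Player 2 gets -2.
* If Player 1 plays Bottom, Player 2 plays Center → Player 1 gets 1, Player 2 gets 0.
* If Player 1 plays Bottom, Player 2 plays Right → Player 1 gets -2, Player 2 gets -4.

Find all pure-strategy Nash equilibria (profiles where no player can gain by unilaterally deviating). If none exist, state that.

For each strategy profile, look for a profitable unilateral deviation.
(Top, Left): Player 2 can switch to Center (-4 → 2). Not NE.
(Top, Center): Player 1 can switch to Bottom (-4 → 1). Not NE.
(Top, Right): Player 1 gets 5, best alternative -2; Player 2 gets 3, best alternative 2. No profitable deviation — NE.
(Bottom, Left): Player 1 can switch to Top (-3 → 2). Not NE.
(Bottom, Center): Player 1 gets 1, best alternative -4; Player 2 gets 0, best alternative -2. No profitable deviation — NE.
(Bottom, Right): Player 1 can switch to Top (-2 → 5). Not NE.

The pure Nash equilibria are (Top, Right); (Bottom, Center).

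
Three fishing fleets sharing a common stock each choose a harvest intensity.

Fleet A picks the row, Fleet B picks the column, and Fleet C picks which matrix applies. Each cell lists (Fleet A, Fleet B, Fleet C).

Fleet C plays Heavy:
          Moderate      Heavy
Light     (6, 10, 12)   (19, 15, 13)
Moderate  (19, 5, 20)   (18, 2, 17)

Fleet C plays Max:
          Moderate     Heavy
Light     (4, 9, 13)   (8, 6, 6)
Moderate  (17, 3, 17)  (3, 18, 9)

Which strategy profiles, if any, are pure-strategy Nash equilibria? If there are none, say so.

(Light, Heavy, Heavy); (Moderate, Moderate, Heavy)

Fleet A against (Moderate, Heavy): payoffs 6, 19 → best response Moderate.
Fleet A against (Moderate, Max): payoffs 4, 17 → best response Moderate.
Fleet A against (Heavy, Heavy): payoffs 19, 18 → best response Light.
Fleet A against (Heavy, Max): payoffs 8, 3 → best response Light.
Fleet B against (Light, Heavy): payoffs 10, 15 → best response Heavy.
Fleet B against (Light, Max): payoffs 9, 6 → best response Moderate.
Fleet B against (Moderate, Heavy): payoffs 5, 2 → best response Moderate.
Fleet B against (Moderate, Max): payoffs 3, 18 → best response Heavy.
Fleet C against (Light, Moderate): payoffs 12, 13 → best response Max.
Fleet C against (Light, Heavy): payoffs 13, 6 → best response Heavy.
Fleet C against (Moderate, Moderate): payoffs 20, 17 → best response Heavy.
Fleet C against (Moderate, Heavy): payoffs 17, 9 → best response Heavy.
Mutual best responses: (Light, Heavy, Heavy); (Moderate, Moderate, Heavy).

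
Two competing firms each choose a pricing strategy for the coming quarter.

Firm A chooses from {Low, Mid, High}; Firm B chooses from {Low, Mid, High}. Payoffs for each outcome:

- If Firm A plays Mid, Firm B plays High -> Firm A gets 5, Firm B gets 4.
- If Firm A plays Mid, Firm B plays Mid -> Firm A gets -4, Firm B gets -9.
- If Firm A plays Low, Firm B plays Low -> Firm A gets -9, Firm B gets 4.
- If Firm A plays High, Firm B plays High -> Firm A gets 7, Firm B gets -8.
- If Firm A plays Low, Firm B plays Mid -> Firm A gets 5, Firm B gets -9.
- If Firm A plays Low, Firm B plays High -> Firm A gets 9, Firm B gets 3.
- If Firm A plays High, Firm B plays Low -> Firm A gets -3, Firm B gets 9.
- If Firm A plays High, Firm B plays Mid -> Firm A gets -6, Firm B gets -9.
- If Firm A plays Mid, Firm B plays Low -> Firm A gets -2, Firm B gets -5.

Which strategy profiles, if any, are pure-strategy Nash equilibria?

There is no pure-strategy Nash equilibrium.

(Low, Low): Firm A can switch to Mid (-9 → -2). Not NE.
(Low, Mid): Firm B can switch to Low (-9 → 4). Not NE.
(Low, High): Firm B can switch to Low (3 → 4). Not NE.
(Mid, Low): Firm B can switch to High (-5 → 4). Not NE.
(Mid, Mid): Firm A can switch to Low (-4 → 5). Not NE.
(Mid, High): Firm A can switch to Low (5 → 9). Not NE.
(High, Low): Firm A can switch to Mid (-3 → -2). Not NE.
(High, Mid): Firm A can switch to Low (-6 → 5). Not NE.
(High, High): Firm A can switch to Low (7 → 9). Not NE.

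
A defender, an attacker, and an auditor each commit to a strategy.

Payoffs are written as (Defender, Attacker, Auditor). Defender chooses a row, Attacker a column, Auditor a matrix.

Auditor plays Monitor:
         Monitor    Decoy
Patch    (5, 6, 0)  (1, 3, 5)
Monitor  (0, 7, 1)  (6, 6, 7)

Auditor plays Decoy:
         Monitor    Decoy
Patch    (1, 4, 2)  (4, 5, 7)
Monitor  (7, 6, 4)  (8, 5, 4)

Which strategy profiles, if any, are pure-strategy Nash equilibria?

Defender against (Monitor, Monitor): payoffs 5, 0 → best response Patch.
Defender against (Monitor, Decoy): payoffs 1, 7 → best response Monitor.
Defender against (Decoy, Monitor): payoffs 1, 6 → best response Monitor.
Defender against (Decoy, Decoy): payoffs 4, 8 → best response Monitor.
Attacker against (Patch, Monitor): payoffs 6, 3 → best response Monitor.
Attacker against (Patch, Decoy): payoffs 4, 5 → best response Decoy.
Attacker against (Monitor, Monitor): payoffs 7, 6 → best response Monitor.
Attacker against (Monitor, Decoy): payoffs 6, 5 → best response Monitor.
Auditor against (Patch, Monitor): payoffs 0, 2 → best response Decoy.
Auditor against (Patch, Decoy): payoffs 5, 7 → best response Decoy.
Auditor against (Monitor, Monitor): payoffs 1, 4 → best response Decoy.
Auditor against (Monitor, Decoy): payoffs 7, 4 → best response Monitor.
Mutual best responses: (Monitor, Monitor, Decoy).

(Monitor, Monitor, Decoy)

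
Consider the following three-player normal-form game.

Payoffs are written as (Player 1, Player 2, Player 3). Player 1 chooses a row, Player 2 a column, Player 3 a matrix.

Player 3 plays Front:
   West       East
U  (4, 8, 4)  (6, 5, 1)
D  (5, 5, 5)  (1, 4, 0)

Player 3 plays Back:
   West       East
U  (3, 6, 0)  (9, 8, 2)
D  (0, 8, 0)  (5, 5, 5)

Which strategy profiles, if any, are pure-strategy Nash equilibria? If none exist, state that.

(U, East, Back), (D, West, Front)

Player 1 against (West, Front): payoffs 4, 5 → best response D.
Player 1 against (West, Back): payoffs 3, 0 → best response U.
Player 1 against (East, Front): payoffs 6, 1 → best response U.
Player 1 against (East, Back): payoffs 9, 5 → best response U.
Player 2 against (U, Front): payoffs 8, 5 → best response West.
Player 2 against (U, Back): payoffs 6, 8 → best response East.
Player 2 against (D, Front): payoffs 5, 4 → best response West.
Player 2 against (D, Back): payoffs 8, 5 → best response West.
Player 3 against (U, West): payoffs 4, 0 → best response Front.
Player 3 against (U, East): payoffs 1, 2 → best response Back.
Player 3 against (D, West): payoffs 5, 0 → best response Front.
Player 3 against (D, East): payoffs 0, 5 → best response Back.
Mutual best responses: (U, East, Back); (D, West, Front).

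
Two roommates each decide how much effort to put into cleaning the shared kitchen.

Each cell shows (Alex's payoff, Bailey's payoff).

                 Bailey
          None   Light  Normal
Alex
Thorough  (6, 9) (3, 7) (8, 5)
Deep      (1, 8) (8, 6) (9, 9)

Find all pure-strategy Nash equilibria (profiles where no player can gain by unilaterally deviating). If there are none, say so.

For each player, find the best response to each opponent profile; mutual best responses are the pure NE.
Alex against None: payoffs 6, 1 → best response Thorough.
Alex against Light: payoffs 3, 8 → best response Deep.
Alex against Normal: payoffs 8, 9 → best response Deep.
Bailey against Thorough: payoffs 9, 7, 5 → best response None.
Bailey against Deep: payoffs 8, 6, 9 → best response Normal.
Mutual best responses: (Thorough, None); (Deep, Normal).

The pure Nash equilibria are (Thorough, None); (Deep, Normal).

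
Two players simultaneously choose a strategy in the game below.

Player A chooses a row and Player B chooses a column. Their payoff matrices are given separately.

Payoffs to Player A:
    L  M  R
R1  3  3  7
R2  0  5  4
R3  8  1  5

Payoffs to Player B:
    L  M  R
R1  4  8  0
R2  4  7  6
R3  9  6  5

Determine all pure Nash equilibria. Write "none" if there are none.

Pure-strategy Nash equilibria: (R2, M) and (R3, L)

(R1, L): Player A can switch to R3 (3 → 8). Not NE.
(R1, M): Player A can switch to R2 (3 → 5). Not NE.
(R1, R): Player B can switch to L (0 → 4). Not NE.
(R2, L): Player A can switch to R1 (0 → 3). Not NE.
(R2, M): Player A gets 5, best alternative 3; Player B gets 7, best alternative 6. No profitable deviation — NE.
(R2, R): Player A can switch to R1 (4 → 7). Not NE.
(R3, L): Player A gets 8, best alternative 3; Player B gets 9, best alternative 6. No profitable deviation — NE.
(R3, M): Player A can switch to R1 (1 → 3). Not NE.
(The remaining 1 profile has a profitable deviation by the same check.)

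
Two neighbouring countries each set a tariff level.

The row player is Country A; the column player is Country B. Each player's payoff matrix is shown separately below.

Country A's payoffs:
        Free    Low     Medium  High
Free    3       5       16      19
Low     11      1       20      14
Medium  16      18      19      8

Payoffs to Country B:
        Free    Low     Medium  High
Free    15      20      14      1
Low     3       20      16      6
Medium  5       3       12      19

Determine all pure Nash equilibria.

Country A against Free: payoffs 3, 11, 16 → best response Medium.
Country A against Low: payoffs 5, 1, 18 → best response Medium.
Country A against Medium: payoffs 16, 20, 19 → best response Low.
Country A against High: payoffs 19, 14, 8 → best response Free.
Country B against Free: payoffs 15, 20, 14, 1 → best response Low.
Country B against Low: payoffs 3, 20, 16, 6 → best response Low.
Country B against Medium: payoffs 5, 3, 12, 19 → best response High.
No profile is a mutual best response for all players.

This game has no pure Nash equilibrium.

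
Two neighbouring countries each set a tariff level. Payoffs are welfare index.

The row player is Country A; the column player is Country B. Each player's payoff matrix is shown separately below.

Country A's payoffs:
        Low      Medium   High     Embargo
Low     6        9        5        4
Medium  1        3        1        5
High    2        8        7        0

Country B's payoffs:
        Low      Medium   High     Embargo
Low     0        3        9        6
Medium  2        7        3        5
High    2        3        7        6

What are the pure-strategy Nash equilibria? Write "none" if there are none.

(Low, Low): Country B can switch to Medium (0 → 3). Not NE.
(Low, Medium): Country B can switch to High (3 → 9). Not NE.
(Low, High): Country A can switch to High (5 → 7). Not NE.
(Low, Embargo): Country A can switch to Medium (4 → 5). Not NE.
(Medium, Low): Country A can switch to Low (1 → 6). Not NE.
(Medium, Medium): Country A can switch to Low (3 → 9). Not NE.
(Medium, High): Country A can switch to Low (1 → 5). Not NE.
(Medium, Embargo): Country B can switch to Medium (5 → 7). Not NE.
(High, High): Country A gets 7, best alternative 5; Country B gets 7, best alternative 6. No profitable deviation — NE.
(The remaining 3 profiles each have a profitable deviation by the same check.)

The unique pure-strategy Nash equilibrium is (High, High).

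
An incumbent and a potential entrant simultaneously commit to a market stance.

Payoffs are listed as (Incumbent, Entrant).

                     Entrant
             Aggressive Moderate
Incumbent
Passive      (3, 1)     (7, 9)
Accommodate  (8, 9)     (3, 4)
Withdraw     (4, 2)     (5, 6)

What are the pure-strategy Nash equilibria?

Incumbent against Aggressive: payoffs 3, 8, 4 → best response Accommodate.
Incumbent against Moderate: payoffs 7, 3, 5 → best response Passive.
Entrant against Passive: payoffs 1, 9 → best response Moderate.
Entrant against Accommodate: payoffs 9, 4 → best response Aggressive.
Entrant against Withdraw: payoffs 2, 6 → best response Moderate.
Mutual best responses: (Passive, Moderate); (Accommodate, Aggressive).

(Passive, Moderate) and (Accommodate, Aggressive)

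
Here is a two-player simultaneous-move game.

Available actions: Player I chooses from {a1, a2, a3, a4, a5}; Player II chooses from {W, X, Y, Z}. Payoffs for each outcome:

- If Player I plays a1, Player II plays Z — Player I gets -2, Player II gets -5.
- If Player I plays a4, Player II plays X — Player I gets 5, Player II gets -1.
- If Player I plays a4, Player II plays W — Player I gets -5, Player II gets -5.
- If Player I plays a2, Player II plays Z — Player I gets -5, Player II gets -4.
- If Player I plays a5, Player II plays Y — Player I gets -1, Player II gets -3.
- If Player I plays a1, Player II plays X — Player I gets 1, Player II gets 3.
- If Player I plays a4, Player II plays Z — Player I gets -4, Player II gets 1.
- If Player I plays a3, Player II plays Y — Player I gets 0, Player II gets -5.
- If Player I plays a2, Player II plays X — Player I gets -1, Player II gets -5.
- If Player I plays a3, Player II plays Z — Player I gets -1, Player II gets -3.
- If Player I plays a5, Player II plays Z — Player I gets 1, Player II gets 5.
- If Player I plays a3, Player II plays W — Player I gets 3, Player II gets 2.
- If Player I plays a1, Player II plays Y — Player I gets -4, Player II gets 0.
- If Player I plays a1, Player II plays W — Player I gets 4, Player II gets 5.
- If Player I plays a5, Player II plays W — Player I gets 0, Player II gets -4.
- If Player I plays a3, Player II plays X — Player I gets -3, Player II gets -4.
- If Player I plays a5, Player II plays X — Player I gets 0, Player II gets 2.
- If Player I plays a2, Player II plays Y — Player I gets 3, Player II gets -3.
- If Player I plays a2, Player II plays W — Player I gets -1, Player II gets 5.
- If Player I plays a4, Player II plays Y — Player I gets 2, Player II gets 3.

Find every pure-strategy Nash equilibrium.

For each strategy profile, look for a profitable unilateral deviation.
(a1, W): Player I gets 4, best alternative 3; Player II gets 5, best alternative 3. No profitable deviation — NE.
(a1, X): Player I can switch to a4 (1 → 5). Not NE.
(a1, Y): Player I can switch to a2 (-4 → 3). Not NE.
(a1, Z): Player I can switch to a3 (-2 → -1). Not NE.
(a2, W): Player I can switch to a1 (-1 → 4). Not NE.
(a2, X): Player I can switch to a1 (-1 → 1). Not NE.
(a2, Y): Player II can switch to W (-3 → 5). Not NE.
(a2, Z): Player I can switch to a1 (-5 → -2). Not NE.
(a3, W): Player I can switch to a1 (3 → 4). Not NE.
(a5, Z): Player I gets 1, best alternative -1; Player II gets 5, best alternative 2. No profitable deviation — NE.
(The remaining 10 profiles each have a profitable deviation by the same check.)

Pure-strategy Nash equilibria: (a1, W); (a5, Z)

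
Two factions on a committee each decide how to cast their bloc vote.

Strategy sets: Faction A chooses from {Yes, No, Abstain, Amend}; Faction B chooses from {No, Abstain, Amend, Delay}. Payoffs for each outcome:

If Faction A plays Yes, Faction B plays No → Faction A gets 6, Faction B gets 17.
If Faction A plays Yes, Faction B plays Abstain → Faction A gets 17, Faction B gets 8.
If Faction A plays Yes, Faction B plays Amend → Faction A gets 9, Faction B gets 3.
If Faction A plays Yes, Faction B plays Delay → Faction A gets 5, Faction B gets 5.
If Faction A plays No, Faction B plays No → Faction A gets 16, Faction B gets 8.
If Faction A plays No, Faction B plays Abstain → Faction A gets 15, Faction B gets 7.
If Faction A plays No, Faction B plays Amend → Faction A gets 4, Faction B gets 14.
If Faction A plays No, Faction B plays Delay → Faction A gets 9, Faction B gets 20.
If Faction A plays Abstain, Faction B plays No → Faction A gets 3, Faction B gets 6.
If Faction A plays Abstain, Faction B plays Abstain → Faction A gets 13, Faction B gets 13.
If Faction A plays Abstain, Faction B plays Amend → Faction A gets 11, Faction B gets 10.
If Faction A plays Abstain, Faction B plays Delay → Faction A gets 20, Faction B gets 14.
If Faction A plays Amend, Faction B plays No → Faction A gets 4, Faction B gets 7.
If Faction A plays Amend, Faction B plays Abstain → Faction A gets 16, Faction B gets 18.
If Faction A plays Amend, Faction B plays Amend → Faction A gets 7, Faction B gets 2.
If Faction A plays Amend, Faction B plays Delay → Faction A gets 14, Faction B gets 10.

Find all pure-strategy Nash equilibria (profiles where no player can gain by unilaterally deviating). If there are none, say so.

For each strategy profile, look for a profitable unilateral deviation.
(Yes, No): Faction A can switch to No (6 → 16). Not NE.
(Yes, Abstain): Faction B can switch to No (8 → 17). Not NE.
(Yes, Amend): Faction A can switch to Abstain (9 → 11). Not NE.
(Yes, Delay): Faction A can switch to No (5 → 9). Not NE.
(No, No): Faction B can switch to Amend (8 → 14). Not NE.
(No, Abstain): Faction A can switch to Yes (15 → 17). Not NE.
(Abstain, Delay): Faction A gets 20, best alternative 14; Faction B gets 14, best alternative 13. No profitable deviation — NE.
(The remaining 9 profiles each have a profitable deviation by the same check.)

(Abstain, Delay)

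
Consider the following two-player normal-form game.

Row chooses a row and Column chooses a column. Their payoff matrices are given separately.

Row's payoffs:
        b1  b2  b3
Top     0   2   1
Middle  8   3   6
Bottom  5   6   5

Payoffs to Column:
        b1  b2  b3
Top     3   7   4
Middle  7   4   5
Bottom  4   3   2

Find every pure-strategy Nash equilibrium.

The unique pure-strategy Nash equilibrium is (Middle, b1).

Check each profile: it is a Nash equilibrium iff no player can strictly gain by switching unilaterally.
(Top, b1): Row can switch to Middle (0 → 8). Not NE.
(Top, b2): Row can switch to Middle (2 → 3). Not NE.
(Top, b3): Row can switch to Middle (1 → 6). Not NE.
(Middle, b1): Row gets 8, best alternative 5; Column gets 7, best alternative 5. No profitable deviation — NE.
(Middle, b2): Row can switch to Bottom (3 → 6). Not NE.
(Middle, b3): Column can switch to b1 (5 → 7). Not NE.
(Bottom, b1): Row can switch to Middle (5 → 8). Not NE.
(Bottom, b2): Column can switch to b1 (3 → 4). Not NE.
(Bottom, b3): Row can switch to Middle (5 → 6). Not NE.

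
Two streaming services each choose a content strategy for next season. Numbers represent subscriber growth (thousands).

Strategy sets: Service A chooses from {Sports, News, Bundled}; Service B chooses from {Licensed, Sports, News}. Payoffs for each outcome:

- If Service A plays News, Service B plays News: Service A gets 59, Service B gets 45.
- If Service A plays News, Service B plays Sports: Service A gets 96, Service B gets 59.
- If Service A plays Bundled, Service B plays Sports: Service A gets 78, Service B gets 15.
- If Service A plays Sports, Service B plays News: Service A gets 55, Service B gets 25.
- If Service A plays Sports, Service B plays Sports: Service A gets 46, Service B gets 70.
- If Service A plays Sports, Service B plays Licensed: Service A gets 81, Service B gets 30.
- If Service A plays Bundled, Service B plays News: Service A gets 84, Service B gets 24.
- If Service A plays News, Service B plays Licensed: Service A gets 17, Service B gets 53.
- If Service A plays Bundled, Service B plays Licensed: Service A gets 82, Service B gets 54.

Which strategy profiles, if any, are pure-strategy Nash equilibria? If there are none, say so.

(News, Sports), (Bundled, Licensed)

(Sports, Licensed): Service A can switch to Bundled (81 → 82). Not NE.
(Sports, Sports): Service A can switch to News (46 → 96). Not NE.
(Sports, News): Service A can switch to News (55 → 59). Not NE.
(News, Licensed): Service A can switch to Sports (17 → 81). Not NE.
(News, Sports): Service A gets 96, best alternative 78; Service B gets 59, best alternative 53. No profitable deviation — NE.
(News, News): Service A can switch to Bundled (59 → 84). Not NE.
(Bundled, Licensed): Service A gets 82, best alternative 81; Service B gets 54, best alternative 24. No profitable deviation — NE.
(Bundled, Sports): Service A can switch to News (78 → 96). Not NE.
(Bundled, News): Service B can switch to Licensed (24 → 54). Not NE.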